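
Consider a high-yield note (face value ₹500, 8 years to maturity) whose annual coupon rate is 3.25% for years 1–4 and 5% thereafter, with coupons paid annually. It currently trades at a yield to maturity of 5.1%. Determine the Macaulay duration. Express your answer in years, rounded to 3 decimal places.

Periodic yield y = 0.051. Discount each cash flow and weight by its year:
  t   CF        PV=CF/(1+0.051)^t    t·PV
  1        16.25        15.4615        15.4615
  2        16.25        14.7112        29.4224
  3        16.25        13.9973        41.9920
  4        16.25        13.3181        53.2724
  5        25.00        19.4951        97.4757
  6        25.00        18.5491       111.2948
  7        25.00        17.6490       123.5433
  8       525.00       352.6449     2,821.1590
  Σ                    465.8263     3,293.6211
Price P = Σ PV = 465.8263.
Macaulay duration = Σ(t·PV) / P = 3,293.6211 / 465.8263 = 7.07049 years.

7.070 years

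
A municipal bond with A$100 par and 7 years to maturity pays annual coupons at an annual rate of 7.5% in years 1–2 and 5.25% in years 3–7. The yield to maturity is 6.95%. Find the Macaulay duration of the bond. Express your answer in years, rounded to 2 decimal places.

Periodic yield y = 0.0695. Discount each cash flow and weight by its year:
  t   CF        PV=CF/(1+0.0695)^t    t·PV
  1         7.50         7.0126         7.0126
  2         7.50         6.5569        13.1138
  3         5.25         4.2916        12.8747
  4         5.25         4.0127        16.0508
  5         5.25         3.7519        18.7597
  6         5.25         3.5081        21.0487
  7       105.25        65.7592       460.3145
  Σ                     94.8931       549.1748
Price P = Σ PV = 94.8931.
Macaulay duration = Σ(t·PV) / P = 549.1748 / 94.8931 = 5.78730 years.

5.79 years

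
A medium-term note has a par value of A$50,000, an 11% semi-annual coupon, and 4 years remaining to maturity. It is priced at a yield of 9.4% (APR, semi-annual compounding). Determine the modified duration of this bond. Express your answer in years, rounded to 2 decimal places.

3.21 years

Periodic yield y = 0.047. First find Macaulay duration:
  t   CF        PV=CF/(1+0.047)^t    t·PV
  1     2,750.00     2,626.5521     2,626.5521
  2     2,750.00     2,508.6457     5,017.2914
  3     2,750.00     2,396.0322     7,188.0966
  4     2,750.00     2,288.4739     9,153.8957
  5     2,750.00     2,185.7440    10,928.7198
  6     2,750.00     2,087.6256    12,525.7533
  7     2,750.00     1,993.9117    13,957.3819
  8    52,750.00    36,529.9443   292,239.5548
  Σ                 52,616.9294   353,637.2455
P = 52,616.9294; Macaulay duration = 353,637.2455 / 52,616.9294 = 6.72098 half-year periods = 3.36049 years.
Modified duration = D_Mac / (1 + y) = 3.36049 / 1.047 = 3.20964 years.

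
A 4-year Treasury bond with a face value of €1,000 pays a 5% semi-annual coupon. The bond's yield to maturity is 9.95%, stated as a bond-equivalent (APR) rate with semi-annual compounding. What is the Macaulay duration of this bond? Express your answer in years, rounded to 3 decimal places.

Periodic yield y = 0.04975. Discount each cash flow and weight by its period:
  t   CF        PV=CF/(1+0.04975)^t    t·PV
  1        25.00        23.8152        23.8152
  2        25.00        22.6865        45.3731
  3        25.00        21.6114        64.8341
  4        25.00        20.5872        82.3486
  5        25.00        19.6115        98.0575
  6        25.00        18.6821       112.0923
  7        25.00        17.7967       124.5767
  8     1,025.00       695.0832     5,560.6657
  Σ                    839.8737     6,111.7632
Price P = Σ PV = 839.8737.
Macaulay duration = Σ(t·PV) / P = 6,111.7632 / 839.8737 = 7.27700 half-year periods.
In years: 7.27700 / 2 = 3.63850 years.

3.639 years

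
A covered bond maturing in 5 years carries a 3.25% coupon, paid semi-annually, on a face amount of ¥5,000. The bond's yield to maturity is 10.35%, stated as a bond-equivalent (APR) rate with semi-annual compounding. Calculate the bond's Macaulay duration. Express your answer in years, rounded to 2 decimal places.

4.58 years

Periodic yield y = 0.05175. Discount each cash flow and weight by its period:
  t   CF        PV=CF/(1+0.05175)^t    t·PV
  1        81.25        77.2522        77.2522
  2        81.25        73.4511       146.9022
  3        81.25        69.8370       209.5111
  4        81.25        66.4008       265.6032
  5        81.25        63.1336       315.6682
  6        81.25        60.0272       360.1633
  7        81.25        57.0737       399.5156
  8        81.25        54.2654       434.1234
  9        81.25        51.5954       464.3583
  10    5,081.25     3,067.9294    30,679.2936
  Σ                  3,640.9658    33,352.3911
Price P = Σ PV = 3,640.9658.
Macaulay duration = Σ(t·PV) / P = 33,352.3911 / 3,640.9658 = 9.16031 half-year periods.
In years: 9.16031 / 2 = 4.58016 years.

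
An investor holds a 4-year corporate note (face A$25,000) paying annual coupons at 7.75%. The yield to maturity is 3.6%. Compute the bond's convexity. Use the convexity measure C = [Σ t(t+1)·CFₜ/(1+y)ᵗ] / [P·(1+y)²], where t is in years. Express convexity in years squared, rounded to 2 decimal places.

With y = 0.036:
  t   CF        PV=CF/(1+0.036)^t    t·PV        t(t+1)·PV
  1     1,937.50     1,870.1737     1,870.1737       3,740.3475
  2     1,937.50     1,805.1870     3,610.3740      10,831.1221
  3     1,937.50     1,742.4585     5,227.3755      20,909.5021
  4    26,937.50    23,383.9711    93,535.8845     467,679.4223
  Σ                 28,801.7904   104,243.8077     503,160.3939
P = 28,801.7904.
Convexity = Σ t(t+1)·PV / [P·(1+y)²] = 503,160.3939 / (28,801.7904 × 1.073296) = 16.27674.

16.28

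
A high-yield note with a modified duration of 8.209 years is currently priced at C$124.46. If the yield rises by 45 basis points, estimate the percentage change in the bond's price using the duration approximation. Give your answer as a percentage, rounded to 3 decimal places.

Duration approximation: ΔP/P ≈ -D_mod · Δy = -8.209 × (+0.0045) = -0.0369405.
As a percentage: -3.69405%.

-3.694%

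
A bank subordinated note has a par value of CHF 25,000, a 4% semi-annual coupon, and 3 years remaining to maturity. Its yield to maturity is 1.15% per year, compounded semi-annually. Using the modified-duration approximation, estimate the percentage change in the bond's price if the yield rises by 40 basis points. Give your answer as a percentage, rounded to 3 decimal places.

Periodic yield y = 0.00575. Modified duration first:
  t   CF        PV=CF/(1+0.00575)^t    t·PV
  1       500.00       497.1414       497.1414
  2       500.00       494.2992       988.5984
  3       500.00       491.4732     1,474.4197
  4       500.00       488.6634     1,954.6537
  5       500.00       485.8697     2,429.3484
  6    25,500.00    24,637.6870   147,826.1218
  Σ                 27,095.1340   155,170.2835
P = 27,095.1340; D_Mac = 5.72687 half-year periods = 2.86343 yrs; D_mod = 2.86343/(1+0.00575) = 2.84706 yrs.
ΔP/P ≈ -D_mod · Δy = -2.84706 × (+0.004) = -0.011388 = -1.1388%.

-1.139%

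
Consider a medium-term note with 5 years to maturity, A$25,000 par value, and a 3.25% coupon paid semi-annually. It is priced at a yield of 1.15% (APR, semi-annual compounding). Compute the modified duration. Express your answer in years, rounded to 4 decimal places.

Periodic yield y = 0.00575. First find Macaulay duration:
  t   CF        PV=CF/(1+0.00575)^t    t·PV
  1       406.25       403.9274       403.9274
  2       406.25       401.6181       803.2362
  3       406.25       399.3220     1,197.9660
  4       406.25       397.0390     1,588.1561
  5       406.25       394.7691     1,973.8456
  6       406.25       392.5122     2,355.0730
  7       406.25       390.2681     2,731.8769
  8       406.25       388.0369     3,104.2953
  9       406.25       385.8185     3,472.3661
  10   25,406.25    23,990.5473   239,905.4725
  Σ                 27,543.8586   257,536.2153
P = 27,543.8586; Macaulay duration = 257,536.2153 / 27,543.8586 = 9.35004 half-year periods = 4.67502 years.
Modified duration = D_Mac / (1 + y) = 4.67502 / 1.00575 = 4.64829 years.

4.6483 years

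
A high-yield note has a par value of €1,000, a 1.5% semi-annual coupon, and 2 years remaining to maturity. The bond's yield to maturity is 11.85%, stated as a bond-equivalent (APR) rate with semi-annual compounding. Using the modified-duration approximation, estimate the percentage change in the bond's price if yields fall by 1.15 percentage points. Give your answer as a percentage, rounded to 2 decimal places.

Periodic yield y = 0.05925. Modified duration first:
  t   CF        PV=CF/(1+0.05925)^t    t·PV
  1         7.50         7.0805         7.0805
  2         7.50         6.6844        13.3689
  3         7.50         6.3105        18.9316
  4     1,007.50       800.2970     3,201.1878
  Σ                    820.3724     3,240.5687
P = 820.3724; D_Mac = 3.95012 half-year periods = 1.97506 yrs; D_mod = 1.97506/(1+0.05925) = 1.86458 yrs.
ΔP/P ≈ -D_mod · Δy = -1.86458 × (-0.0115) = +0.021443 = +2.1443%.

+2.14%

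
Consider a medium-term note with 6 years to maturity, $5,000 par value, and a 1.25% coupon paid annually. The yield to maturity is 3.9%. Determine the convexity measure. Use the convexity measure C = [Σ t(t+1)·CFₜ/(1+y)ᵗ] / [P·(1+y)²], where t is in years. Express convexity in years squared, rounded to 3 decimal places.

With y = 0.039:
  t   CF        PV=CF/(1+0.039)^t    t·PV        t(t+1)·PV
  1        62.50        60.1540        60.1540         120.3080
  2        62.50        57.8960       115.7921         347.3763
  3        62.50        55.7229       167.1686         668.6743
  4        62.50        53.6312       214.5250       1,072.6248
  5        62.50        51.6181       258.0907       1,548.5439
  6     5,062.50     4,024.1277    24,144.7660     169,013.3622
  Σ                  4,303.1499    24,960.4963     172,770.8895
P = 4,303.1499.
Convexity = Σ t(t+1)·PV / [P·(1+y)²] = 172,770.8895 / (4,303.1499 × 1.079521) = 37.19230.

37.192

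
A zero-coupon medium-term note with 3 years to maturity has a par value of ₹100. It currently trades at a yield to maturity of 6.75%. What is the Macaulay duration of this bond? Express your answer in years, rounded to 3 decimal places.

3.000 years

A zero-coupon bond has a single cash flow at maturity, so its Macaulay duration equals its maturity: 3 years.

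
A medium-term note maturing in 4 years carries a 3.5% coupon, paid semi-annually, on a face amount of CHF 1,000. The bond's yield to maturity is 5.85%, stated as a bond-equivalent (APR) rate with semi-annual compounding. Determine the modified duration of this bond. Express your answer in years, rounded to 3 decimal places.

3.648 years

Periodic yield y = 0.02925. First find Macaulay duration:
  t   CF        PV=CF/(1+0.02925)^t    t·PV
  1        17.50        17.0027        17.0027
  2        17.50        16.5195        33.0390
  3        17.50        16.0500        48.1500
  4        17.50        15.5939        62.3756
  5        17.50        15.1507        75.7537
  6        17.50        14.7202        88.3210
  7        17.50        14.3018       100.1129
  8     1,017.50       807.9182     6,463.3459
  Σ                    917.2570     6,888.1007
P = 917.2570; Macaulay duration = 6,888.1007 / 917.2570 = 7.50946 half-year periods = 3.75473 years.
Modified duration = D_Mac / (1 + y) = 3.75473 / 1.02925 = 3.64802 years.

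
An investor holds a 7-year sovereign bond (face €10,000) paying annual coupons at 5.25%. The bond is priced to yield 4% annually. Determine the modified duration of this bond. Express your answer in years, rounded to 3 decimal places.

Periodic yield y = 0.04. First find Macaulay duration:
  t   CF        PV=CF/(1+0.04)^t    t·PV
  1       525.00       504.8077       504.8077
  2       525.00       485.3920       970.7840
  3       525.00       466.7231     1,400.1693
  4       525.00       448.7722     1,795.0888
  5       525.00       431.5117     2,157.5587
  6       525.00       414.9151     2,489.4908
  7    10,525.00     7,998.1350    55,986.9449
  Σ                 10,750.2568    65,304.8441
P = 10,750.2568; Macaulay duration = 65,304.8441 / 10,750.2568 = 6.07472 years.
Modified duration = D_Mac / (1 + y) = 6.07472 / 1.04 = 5.84108 years.

5.841 years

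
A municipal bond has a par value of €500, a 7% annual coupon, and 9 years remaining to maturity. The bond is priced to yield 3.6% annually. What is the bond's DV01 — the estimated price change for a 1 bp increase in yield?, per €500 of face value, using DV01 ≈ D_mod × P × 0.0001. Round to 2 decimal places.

€0.44

Periodic yield y = 0.036.
  t   CF        PV=CF/(1+0.036)^t    t·PV
  1        35.00        33.7838        33.7838
  2        35.00        32.6098        65.2197
  3        35.00        31.4767        94.4300
  4        35.00        30.3829       121.5315
  5        35.00        29.3271       146.6355
  6        35.00        28.3080       169.8481
  7        35.00        27.3243       191.2704
  8        35.00        26.3749       210.9988
  9       535.00       389.1491     3,502.3415
  Σ                    628.7366     4,536.0594
P = 628.7366; D_Mac = 7.21456 yrs; D_mod = 6.96386 yrs.
DV01 ≈ 6.96386 × 628.7366 × 0.0001 = 0.437844.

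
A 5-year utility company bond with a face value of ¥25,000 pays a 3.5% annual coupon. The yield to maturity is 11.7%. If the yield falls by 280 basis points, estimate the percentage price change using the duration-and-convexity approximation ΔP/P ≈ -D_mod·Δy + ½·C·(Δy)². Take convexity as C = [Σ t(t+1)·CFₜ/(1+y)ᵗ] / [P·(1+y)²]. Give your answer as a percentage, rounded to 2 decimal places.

With y = 0.117:
  t   CF        PV=CF/(1+0.117)^t    t·PV        t(t+1)·PV
  1       875.00       783.3483       783.3483       1,566.6965
  2       875.00       701.2966     1,402.5931       4,207.7793
  3       875.00       627.8394     1,883.5181       7,534.0722
  4       875.00       562.0764     2,248.3057      11,241.5283
  5    25,875.00    14,880.3961    74,401.9807     446,411.8841
  Σ                 17,554.9567    80,719.7458     470,961.9604
P = 17,554.9567; D_Mac = 4.59812 yrs; D_mod = 4.11649 yrs; C = 21.50204.
Duration effect: -4.11649 × (-0.028) = +0.115262
Convexity effect: 0.5 × 21.50204 × (-0.028)² = +0.0084288
ΔP/P ≈ +0.115262 + 0.0084288 = +0.123690 = +12.3690%.

+12.37%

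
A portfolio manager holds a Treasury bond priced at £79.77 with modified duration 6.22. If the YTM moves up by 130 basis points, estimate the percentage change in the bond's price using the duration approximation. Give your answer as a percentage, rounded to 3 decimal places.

-8.086%

Duration approximation: ΔP/P ≈ -D_mod · Δy = -6.22 × (+0.013) = -0.080860.
As a percentage: -8.0860%.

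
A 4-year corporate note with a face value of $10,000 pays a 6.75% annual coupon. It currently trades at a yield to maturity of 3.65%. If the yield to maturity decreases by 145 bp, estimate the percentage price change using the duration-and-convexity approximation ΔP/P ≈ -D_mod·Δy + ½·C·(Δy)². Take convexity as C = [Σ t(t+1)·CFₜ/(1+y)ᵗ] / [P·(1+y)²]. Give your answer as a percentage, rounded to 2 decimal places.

+5.29%

With y = 0.0365:
  t   CF        PV=CF/(1+0.0365)^t    t·PV        t(t+1)·PV
  1       675.00       651.2301       651.2301       1,302.4602
  2       675.00       628.2973     1,256.5945       3,769.7835
  3       675.00       606.1720     1,818.5159       7,274.0637
  4    10,675.00     9,248.9122    36,995.6489     184,978.2445
  Σ                 11,134.6116    40,721.9894     197,324.5519
P = 11,134.6116; D_Mac = 3.65724 yrs; D_mod = 3.52846 yrs; C = 16.49557.
Duration effect: -3.52846 × (-0.0145) = +0.051163
Convexity effect: 0.5 × 16.49557 × (-0.0145)² = +0.0017341
ΔP/P ≈ +0.051163 + 0.0017341 = +0.052897 = +5.2897%.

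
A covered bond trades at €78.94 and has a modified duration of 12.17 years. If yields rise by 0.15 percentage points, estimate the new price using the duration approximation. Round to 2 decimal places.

Duration approximation: ΔP/P ≈ -D_mod · Δy = -12.17 × (+0.0015) = -0.018255.
New price ≈ 78.94 × (1 - 0.018255) = 77.4989503.

€77.50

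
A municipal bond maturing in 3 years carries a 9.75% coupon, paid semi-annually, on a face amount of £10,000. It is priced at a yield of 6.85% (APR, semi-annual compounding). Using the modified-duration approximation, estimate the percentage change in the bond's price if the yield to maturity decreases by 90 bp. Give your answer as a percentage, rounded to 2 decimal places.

Periodic yield y = 0.03425. Modified duration first:
  t   CF        PV=CF/(1+0.03425)^t    t·PV
  1       487.50       471.3561       471.3561
  2       487.50       455.7467       911.4935
  3       487.50       440.6543     1,321.9630
  4       487.50       426.0617     1,704.2468
  5       487.50       411.9523     2,059.7617
  6    10,487.50     8,568.7761    51,412.6568
  Σ                 10,774.5473    57,881.4778
P = 10,774.5473; D_Mac = 5.37206 half-year periods = 2.68603 yrs; D_mod = 2.68603/(1+0.03425) = 2.59708 yrs.
ΔP/P ≈ -D_mod · Δy = -2.59708 × (-0.009) = +0.023374 = +2.3374%.

+2.34%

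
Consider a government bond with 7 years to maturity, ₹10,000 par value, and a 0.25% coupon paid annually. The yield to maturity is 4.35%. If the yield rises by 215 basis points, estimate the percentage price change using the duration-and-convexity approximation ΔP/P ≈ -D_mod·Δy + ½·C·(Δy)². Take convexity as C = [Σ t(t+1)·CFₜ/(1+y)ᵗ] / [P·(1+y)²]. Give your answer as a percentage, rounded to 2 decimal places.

-13.12%

With y = 0.0435:
  t   CF        PV=CF/(1+0.0435)^t    t·PV        t(t+1)·PV
  1        25.00        23.9578        23.9578          47.9157
  2        25.00        22.9591        45.9182         137.7547
  3        25.00        22.0020        66.0061         264.0243
  4        25.00        21.0848        84.3393         421.6967
  5        25.00        20.2059       101.0294         606.1764
  6        25.00        19.3636       116.1814         813.2697
  7    10,025.00     7,441.1011    52,087.7080     416,701.6638
  Σ                  7,570.6744    52,525.1402     418,992.5012
P = 7,570.6744; D_Mac = 6.93797 yrs; D_mod = 6.64875 yrs; C = 50.82610.
Duration effect: -6.64875 × (+0.0215) = -0.142948
Convexity effect: 0.5 × 50.82610 × (0.0215)² = +0.0117472
ΔP/P ≈ -0.142948 + 0.0117472 = -0.131201 = -13.1201%.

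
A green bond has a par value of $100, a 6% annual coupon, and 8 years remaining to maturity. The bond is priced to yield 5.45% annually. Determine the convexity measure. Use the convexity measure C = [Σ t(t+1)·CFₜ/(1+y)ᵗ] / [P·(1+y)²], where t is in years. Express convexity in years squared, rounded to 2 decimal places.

49.94

With y = 0.0545:
  t   CF        PV=CF/(1+0.0545)^t    t·PV        t(t+1)·PV
  1         6.00         5.6899         5.6899          11.3798
  2         6.00         5.3958        10.7917          32.3750
  3         6.00         5.1170        15.3509          61.4034
  4         6.00         4.8525        19.4100          97.0499
  5         6.00         4.6017        23.0085         138.0510
  6         6.00         4.3639        26.1832         183.2825
  7         6.00         4.1383        28.9683         231.7465
  8       106.00        69.3319       554.6553       4,991.8978
  Σ                    103.4910       684.0577       5,747.1859
P = 103.4910.
Convexity = Σ t(t+1)·PV / [P·(1+y)²] = 5,747.1859 / (103.4910 × 1.111970) = 49.94127.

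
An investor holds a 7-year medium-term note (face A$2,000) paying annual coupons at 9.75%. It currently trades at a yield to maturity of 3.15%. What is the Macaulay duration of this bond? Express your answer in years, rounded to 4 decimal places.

5.6607 years

Periodic yield y = 0.0315. Discount each cash flow and weight by its year:
  t   CF        PV=CF/(1+0.0315)^t    t·PV
  1       195.00       189.0451       189.0451
  2       195.00       183.2720       366.5440
  3       195.00       177.6752       533.0257
  4       195.00       172.2494       688.9975
  5       195.00       166.9892       834.9461
  6       195.00       161.8897       971.3382
  7     2,195.00     1,766.6475    12,366.5324
  Σ                  2,817.7681    15,950.4291
Price P = Σ PV = 2,817.7681.
Macaulay duration = Σ(t·PV) / P = 15,950.4291 / 2,817.7681 = 5.66066 years.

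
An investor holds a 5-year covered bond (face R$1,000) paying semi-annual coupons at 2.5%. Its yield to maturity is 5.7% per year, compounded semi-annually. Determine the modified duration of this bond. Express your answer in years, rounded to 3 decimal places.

4.575 years

Periodic yield y = 0.0285. First find Macaulay duration:
  t   CF        PV=CF/(1+0.0285)^t    t·PV
  1        12.50        12.1536        12.1536
  2        12.50        11.8168        23.6337
  3        12.50        11.4894        34.4682
  4        12.50        11.1710        44.6841
  5        12.50        10.8615        54.3073
  6        12.50        10.5605        63.3630
  7        12.50        10.2679        71.8750
  8        12.50         9.9833        79.8667
  9        12.50         9.7067        87.3602
  10    1,012.50       764.4553     7,644.5526
  Σ                    862.4660     8,116.2644
P = 862.4660; Macaulay duration = 8,116.2644 / 862.4660 = 9.41053 half-year periods = 4.70527 years.
Modified duration = D_Mac / (1 + y) = 4.70527 / 1.0285 = 4.57488 years.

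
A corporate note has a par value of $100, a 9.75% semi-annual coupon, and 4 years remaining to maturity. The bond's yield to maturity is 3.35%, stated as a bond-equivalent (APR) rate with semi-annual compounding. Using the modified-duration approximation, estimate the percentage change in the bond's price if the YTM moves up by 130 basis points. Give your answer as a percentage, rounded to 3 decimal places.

Periodic yield y = 0.01675. Modified duration first:
  t   CF        PV=CF/(1+0.01675)^t    t·PV
  1        4.875         4.7947         4.7947
  2        4.875         4.7157         9.4314
  3        4.875         4.6380        13.9140
  4        4.875         4.5616        18.2464
  5        4.875         4.4865        22.4323
  6        4.875         4.4125        26.4753
  7        4.875         4.3399        30.3790
  8      104.875        91.8245       734.5959
  Σ                    123.7734       860.2691
P = 123.7734; D_Mac = 6.95036 half-year periods = 3.47518 yrs; D_mod = 3.47518/(1+0.01675) = 3.41793 yrs.
ΔP/P ≈ -D_mod · Δy = -3.41793 × (+0.013) = -0.044433 = -4.4433%.

-4.443%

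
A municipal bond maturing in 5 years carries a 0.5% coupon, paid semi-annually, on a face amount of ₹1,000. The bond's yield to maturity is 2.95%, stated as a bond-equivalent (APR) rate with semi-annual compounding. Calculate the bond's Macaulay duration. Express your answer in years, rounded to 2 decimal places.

4.94 years

Periodic yield y = 0.01475. Discount each cash flow and weight by its period:
  t   CF        PV=CF/(1+0.01475)^t    t·PV
  1         2.50         2.4637         2.4637
  2         2.50         2.4279         4.8557
  3         2.50         2.3926         7.1777
  4         2.50         2.3578         9.4311
  5         2.50         2.3235        11.6176
  6         2.50         2.2897        13.7384
  7         2.50         2.2565        15.7952
  8         2.50         2.2237        17.7892
  9         2.50         2.1913        19.7220
  10    1,002.50       865.9519     8,659.5192
  Σ                    886.8785     8,762.1098
Price P = Σ PV = 886.8785.
Macaulay duration = Σ(t·PV) / P = 8,762.1098 / 886.8785 = 9.87972 half-year periods.
In years: 9.87972 / 2 = 4.93986 years.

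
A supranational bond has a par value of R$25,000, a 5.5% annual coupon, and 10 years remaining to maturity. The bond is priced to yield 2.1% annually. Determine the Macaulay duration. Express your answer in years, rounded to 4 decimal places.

8.2392 years

Periodic yield y = 0.021. Discount each cash flow and weight by its year:
  t   CF        PV=CF/(1+0.021)^t    t·PV
  1     1,375.00     1,346.7189     1,346.7189
  2     1,375.00     1,319.0195     2,638.0390
  3     1,375.00     1,291.8898     3,875.6694
  4     1,375.00     1,265.3181     5,061.2725
  5     1,375.00     1,239.2930     6,196.4649
  6     1,375.00     1,213.8031     7,282.8187
  7     1,375.00     1,188.8375     8,321.8626
  8     1,375.00     1,164.3854     9,315.0834
  9     1,375.00     1,140.4363    10,263.9264
  10   26,375.00    21,425.7014   214,257.0137
  Σ                 32,595.4030   268,558.8695
Price P = Σ PV = 32,595.4030.
Macaulay duration = Σ(t·PV) / P = 268,558.8695 / 32,595.4030 = 8.23916 years.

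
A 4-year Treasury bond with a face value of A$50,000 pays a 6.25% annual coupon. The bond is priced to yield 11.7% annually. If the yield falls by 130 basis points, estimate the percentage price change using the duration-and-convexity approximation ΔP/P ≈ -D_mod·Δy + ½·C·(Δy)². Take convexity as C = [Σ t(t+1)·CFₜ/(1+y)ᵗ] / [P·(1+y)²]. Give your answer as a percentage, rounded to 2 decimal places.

With y = 0.117:
  t   CF        PV=CF/(1+0.117)^t    t·PV        t(t+1)·PV
  1     3,125.00     2,797.6723     2,797.6723       5,595.3447
  2     3,125.00     2,504.6306     5,009.2611      15,027.7834
  3     3,125.00     2,242.2834     6,726.8502      26,907.4008
  4    53,125.00    34,126.0679   136,504.2716     682,521.3581
  Σ                 41,670.6542   151,038.0553     730,051.8869
P = 41,670.6542; D_Mac = 3.62457 yrs; D_mod = 3.24491 yrs; C = 14.04162.
Duration effect: -3.24491 × (-0.013) = +0.042184
Convexity effect: 0.5 × 14.04162 × (-0.013)² = +0.0011865
ΔP/P ≈ +0.042184 + 0.0011865 = +0.043370 = +4.3370%.

+4.34%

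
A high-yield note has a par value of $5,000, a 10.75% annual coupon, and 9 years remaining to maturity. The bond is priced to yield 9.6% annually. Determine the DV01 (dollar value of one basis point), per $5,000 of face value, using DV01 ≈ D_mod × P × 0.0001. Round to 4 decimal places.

$3.0608

Periodic yield y = 0.096.
  t   CF        PV=CF/(1+0.096)^t    t·PV
  1       537.50       490.4197       490.4197
  2       537.50       447.4632       894.9265
  3       537.50       408.2694     1,224.8081
  4       537.50       372.5086     1,490.0342
  5       537.50       339.8801     1,699.4003
  6       537.50       310.1096     1,860.6573
  7       537.50       282.9467     1,980.6267
  8       537.50       258.1630     2,065.3042
  9     5,537.50     2,426.7149    21,840.4339
  Σ                  5,336.4751    33,546.6109
P = 5,336.4751; D_Mac = 6.28629 yrs; D_mod = 5.73566 yrs.
DV01 ≈ 5.73566 × 5,336.4751 × 0.0001 = 3.060822.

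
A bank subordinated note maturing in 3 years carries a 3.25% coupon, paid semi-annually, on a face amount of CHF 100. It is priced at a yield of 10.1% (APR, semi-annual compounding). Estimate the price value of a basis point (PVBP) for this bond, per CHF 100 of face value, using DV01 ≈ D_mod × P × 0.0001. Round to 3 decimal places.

CHF 0.023

Periodic yield y = 0.0505.
  t   CF        PV=CF/(1+0.0505)^t    t·PV
  1        1.625         1.5469         1.5469
  2        1.625         1.4725         2.9450
  3        1.625         1.4017         4.2052
  4        1.625         1.3343         5.3374
  5        1.625         1.2702         6.3510
  6      101.625        75.6178       453.7070
  Σ                     82.6435       474.0925
P = 82.6435; D_Mac = 5.73660 half-year periods = 2.86830 yrs; D_mod = 2.73041 yrs.
DV01 ≈ 2.73041 × 82.6435 × 0.0001 = 0.022565.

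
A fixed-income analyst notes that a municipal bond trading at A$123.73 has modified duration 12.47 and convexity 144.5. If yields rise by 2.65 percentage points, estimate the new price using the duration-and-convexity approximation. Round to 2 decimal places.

Duration effect: -D_mod·Δy = -12.47 × (+0.0265) = -0.330455
Convexity effect: ½·C·(Δy)² = 0.5 × 144.5 × (0.0265)² = +0.0507375625
ΔP/P ≈ -0.330455 + 0.0507375625 = -0.2797174375
New price ≈ 123.73 × (1 - 0.2797174375) = 89.120561458125.

A$89.12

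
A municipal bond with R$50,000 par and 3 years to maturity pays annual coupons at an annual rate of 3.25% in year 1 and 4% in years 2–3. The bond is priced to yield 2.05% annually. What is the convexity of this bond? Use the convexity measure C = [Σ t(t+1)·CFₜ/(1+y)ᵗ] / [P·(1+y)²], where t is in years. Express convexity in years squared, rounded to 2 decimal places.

11.02

With y = 0.0205:
  t   CF        PV=CF/(1+0.0205)^t    t·PV        t(t+1)·PV
  1     1,625.00     1,592.3567     1,592.3567       3,184.7134
  2     2,000.00     1,920.4543     3,840.9086      11,522.7258
  3    52,000.00    48,928.7720   146,786.3161     587,145.2645
  Σ                 52,441.5830   152,219.5814     601,852.7037
P = 52,441.5830.
Convexity = Σ t(t+1)·PV / [P·(1+y)²] = 601,852.7037 / (52,441.5830 × 1.041420) = 11.02017.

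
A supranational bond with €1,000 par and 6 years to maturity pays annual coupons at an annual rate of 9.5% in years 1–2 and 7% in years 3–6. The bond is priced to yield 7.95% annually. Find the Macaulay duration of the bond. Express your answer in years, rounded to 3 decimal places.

4.917 years

Periodic yield y = 0.0795. Discount each cash flow and weight by its year:
  t   CF        PV=CF/(1+0.0795)^t    t·PV
  1        95.00        88.0037        88.0037
  2        95.00        81.5227       163.0453
  3        70.00        55.6455       166.9365
  4        70.00        51.5475       206.1899
  5        70.00        47.7513       238.7563
  6     1,070.00       676.1575     4,056.9453
  Σ                  1,000.6281     4,919.8770
Price P = Σ PV = 1,000.6281.
Macaulay duration = Σ(t·PV) / P = 4,919.8770 / 1,000.6281 = 4.91679 years.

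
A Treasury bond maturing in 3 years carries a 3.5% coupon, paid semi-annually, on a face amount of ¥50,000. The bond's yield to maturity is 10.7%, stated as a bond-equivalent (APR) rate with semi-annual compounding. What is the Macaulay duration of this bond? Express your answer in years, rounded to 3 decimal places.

2.858 years

Periodic yield y = 0.0535. Discount each cash flow and weight by its period:
  t   CF        PV=CF/(1+0.0535)^t    t·PV
  1       875.00       830.5648       830.5648
  2       875.00       788.3861     1,576.7723
  3       875.00       748.3494     2,245.0483
  4       875.00       710.3459     2,841.3837
  5       875.00       674.2724     3,371.3618
  6    50,875.00    37,213.2142   223,279.2851
  Σ                 40,965.1328   234,144.4159
Price P = Σ PV = 40,965.1328.
Macaulay duration = Σ(t·PV) / P = 234,144.4159 / 40,965.1328 = 5.71570 half-year periods.
In years: 5.71570 / 2 = 2.85785 years.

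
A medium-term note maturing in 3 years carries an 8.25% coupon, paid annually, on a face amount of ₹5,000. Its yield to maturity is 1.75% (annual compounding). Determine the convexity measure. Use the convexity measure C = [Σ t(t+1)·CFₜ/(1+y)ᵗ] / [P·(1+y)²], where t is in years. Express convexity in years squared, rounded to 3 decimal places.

10.543

With y = 0.0175:
  t   CF        PV=CF/(1+0.0175)^t    t·PV        t(t+1)·PV
  1       412.50       405.4054       405.4054         810.8108
  2       412.50       398.4328       796.8657       2,390.5970
  3     5,412.50     5,138.0066    15,414.0197      61,656.0789
  Σ                  5,941.8448    16,616.2908      64,857.4867
P = 5,941.8448.
Convexity = Σ t(t+1)·PV / [P·(1+y)²] = 64,857.4867 / (5,941.8448 × 1.035306) = 10.54314.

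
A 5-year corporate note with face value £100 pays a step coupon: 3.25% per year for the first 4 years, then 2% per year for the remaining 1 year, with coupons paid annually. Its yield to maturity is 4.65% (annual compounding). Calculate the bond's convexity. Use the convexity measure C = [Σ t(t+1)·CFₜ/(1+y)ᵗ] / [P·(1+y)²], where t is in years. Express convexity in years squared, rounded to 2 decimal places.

With y = 0.0465:
  t   CF        PV=CF/(1+0.0465)^t    t·PV        t(t+1)·PV
  1         3.25         3.1056         3.1056           6.2112
  2         3.25         2.9676         5.9352          17.8056
  3         3.25         2.8357         8.5072          34.0288
  4         3.25         2.7097        10.8389          54.1947
  5       102.00        81.2651       406.3254       2,437.9526
  Σ                     92.8837       434.7124       2,550.1929
P = 92.8837.
Convexity = Σ t(t+1)·PV / [P·(1+y)²] = 2,550.1929 / (92.8837 × 1.095162) = 25.07003.

25.07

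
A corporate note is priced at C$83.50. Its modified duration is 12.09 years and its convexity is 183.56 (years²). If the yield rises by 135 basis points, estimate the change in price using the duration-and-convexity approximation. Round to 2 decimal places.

-C$12.23

Duration effect: -D_mod·Δy = -12.09 × (+0.0135) = -0.163215
Convexity effect: ½·C·(Δy)² = 0.5 × 183.56 × (0.0135)² = +0.016726905
ΔP/P ≈ -0.163215 + 0.016726905 = -0.146488095
ΔP ≈ 83.50 × (-0.146488095) = -12.2317559325.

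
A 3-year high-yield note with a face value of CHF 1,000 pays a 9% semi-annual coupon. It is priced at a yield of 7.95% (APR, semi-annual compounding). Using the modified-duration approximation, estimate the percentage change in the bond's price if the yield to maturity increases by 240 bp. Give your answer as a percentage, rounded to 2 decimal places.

Periodic yield y = 0.03975. Modified duration first:
  t   CF        PV=CF/(1+0.03975)^t    t·PV
  1        45.00        43.2796        43.2796
  2        45.00        41.6250        83.2501
  3        45.00        40.0337       120.1011
  4        45.00        38.5032       154.0128
  5        45.00        37.0312       185.1560
  6     1,045.00       827.0709     4,962.4251
  Σ                  1,027.5436     5,548.2248
P = 1,027.5436; D_Mac = 5.39950 half-year periods = 2.69975 yrs; D_mod = 2.69975/(1+0.03975) = 2.59654 yrs.
ΔP/P ≈ -D_mod · Δy = -2.59654 × (+0.024) = -0.062317 = -6.2317%.

-6.23%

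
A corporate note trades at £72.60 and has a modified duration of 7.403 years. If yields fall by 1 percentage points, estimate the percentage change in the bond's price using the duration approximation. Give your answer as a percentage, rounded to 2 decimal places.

+7.40%

Duration approximation: ΔP/P ≈ -D_mod · Δy = -7.403 × (-0.01) = +0.074030.
As a percentage: +7.4030%.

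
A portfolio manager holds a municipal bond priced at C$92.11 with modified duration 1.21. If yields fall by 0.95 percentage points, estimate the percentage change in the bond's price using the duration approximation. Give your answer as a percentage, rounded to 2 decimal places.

Duration approximation: ΔP/P ≈ -D_mod · Δy = -1.21 × (-0.0095) = +0.011495.
As a percentage: +1.1495%.

+1.15%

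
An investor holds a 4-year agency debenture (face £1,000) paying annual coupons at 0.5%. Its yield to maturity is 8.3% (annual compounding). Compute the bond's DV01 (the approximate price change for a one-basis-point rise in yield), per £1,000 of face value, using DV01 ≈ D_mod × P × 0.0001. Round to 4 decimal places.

£0.2721

Periodic yield y = 0.083.
  t   CF        PV=CF/(1+0.083)^t    t·PV
  1         5.00         4.6168         4.6168
  2         5.00         4.2630         8.5260
  3         5.00         3.9363        11.8088
  4     1,005.00       730.5539     2,922.2154
  Σ                    743.3699     2,947.1670
P = 743.3699; D_Mac = 3.96460 yrs; D_mod = 3.66076 yrs.
DV01 ≈ 3.66076 × 743.3699 × 0.0001 = 0.272130.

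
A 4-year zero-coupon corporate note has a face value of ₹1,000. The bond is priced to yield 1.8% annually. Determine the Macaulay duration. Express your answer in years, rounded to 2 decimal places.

4.00 years

A zero-coupon bond has a single cash flow at maturity, so its Macaulay duration equals its maturity: 4 years.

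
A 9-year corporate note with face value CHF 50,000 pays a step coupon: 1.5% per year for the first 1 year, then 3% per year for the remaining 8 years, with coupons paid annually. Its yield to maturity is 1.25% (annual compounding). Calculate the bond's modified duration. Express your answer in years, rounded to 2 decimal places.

8.09 years

Periodic yield y = 0.0125. First find Macaulay duration:
  t   CF        PV=CF/(1+0.0125)^t    t·PV
  1       750.00       740.7407       740.7407
  2     1,500.00     1,463.1916     2,926.3832
  3     1,500.00     1,445.1275     4,335.3825
  4     1,500.00     1,427.2864     5,709.1457
  5     1,500.00     1,409.6656     7,048.3280
  6     1,500.00     1,392.2623     8,353.5739
  7     1,500.00     1,375.0739     9,625.5172
  8     1,500.00     1,358.0977    10,864.7814
  9    51,500.00    46,052.3654   414,471.2888
  Σ                 56,663.8111   464,075.1412
P = 56,663.8111; Macaulay duration = 464,075.1412 / 56,663.8111 = 8.18997 years.
Modified duration = D_Mac / (1 + y) = 8.18997 / 1.0125 = 8.08886 years.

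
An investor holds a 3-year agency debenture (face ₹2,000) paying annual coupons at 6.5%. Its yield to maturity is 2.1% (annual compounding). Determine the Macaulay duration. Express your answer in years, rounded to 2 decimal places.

Periodic yield y = 0.021. Discount each cash flow and weight by its year:
  t   CF        PV=CF/(1+0.021)^t    t·PV
  1       130.00       127.3262       127.3262
  2       130.00       124.7073       249.4146
  3     2,130.00     2,001.2548     6,003.7643
  Σ                  2,253.2882     6,380.5050
Price P = Σ PV = 2,253.2882.
Macaulay duration = Σ(t·PV) / P = 6,380.5050 / 2,253.2882 = 2.83164 years.

2.83 years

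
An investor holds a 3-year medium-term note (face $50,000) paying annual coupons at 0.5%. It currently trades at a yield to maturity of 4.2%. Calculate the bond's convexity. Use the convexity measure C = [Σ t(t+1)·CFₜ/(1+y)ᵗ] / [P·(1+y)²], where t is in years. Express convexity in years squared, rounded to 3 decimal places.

With y = 0.042:
  t   CF        PV=CF/(1+0.042)^t    t·PV        t(t+1)·PV
  1       250.00       239.9232       239.9232         479.8464
  2       250.00       230.2526       460.5052       1,381.5157
  3    50,250.00    44,415.3316   133,245.9949     532,983.9796
  Σ                 44,885.5075   133,946.4234     534,845.3418
P = 44,885.5075.
Convexity = Σ t(t+1)·PV / [P·(1+y)²] = 534,845.3418 / (44,885.5075 × 1.085764) = 10.97455.

10.975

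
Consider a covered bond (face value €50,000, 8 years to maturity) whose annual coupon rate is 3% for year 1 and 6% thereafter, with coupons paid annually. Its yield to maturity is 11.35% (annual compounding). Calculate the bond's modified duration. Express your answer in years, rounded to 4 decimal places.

5.8413 years

Periodic yield y = 0.1135. First find Macaulay duration:
  t   CF        PV=CF/(1+0.1135)^t    t·PV
  1     1,500.00     1,347.1037     1,347.1037
  2     3,000.00     2,419.5846     4,839.1692
  3     3,000.00     2,172.9543     6,518.8629
  4     3,000.00     1,951.4632     7,805.8529
  5     3,000.00     1,752.5489     8,762.7446
  6     3,000.00     1,573.9101     9,443.4607
  7     3,000.00     1,413.4801     9,894.3608
  8    53,000.00    22,426.1178   179,408.9422
  Σ                 35,057.1628   228,020.4970
P = 35,057.1628; Macaulay duration = 228,020.4970 / 35,057.1628 = 6.50425 years.
Modified duration = D_Mac / (1 + y) = 6.50425 / 1.1135 = 5.84126 years.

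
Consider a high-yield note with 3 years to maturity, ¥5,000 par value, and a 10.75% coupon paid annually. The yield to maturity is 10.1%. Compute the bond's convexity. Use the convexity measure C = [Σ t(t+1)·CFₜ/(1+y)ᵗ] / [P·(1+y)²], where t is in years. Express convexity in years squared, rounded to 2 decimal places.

8.67

With y = 0.101:
  t   CF        PV=CF/(1+0.101)^t    t·PV        t(t+1)·PV
  1       537.50       488.1926       488.1926         976.3851
  2       537.50       443.4083       886.8166       2,660.4499
  3     5,537.50     4,149.0797    12,447.2392      49,788.9570
  Σ                  5,080.6806    13,822.2484      53,425.7920
P = 5,080.6806.
Convexity = Σ t(t+1)·PV / [P·(1+y)²] = 53,425.7920 / (5,080.6806 × 1.212201) = 8.67470.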